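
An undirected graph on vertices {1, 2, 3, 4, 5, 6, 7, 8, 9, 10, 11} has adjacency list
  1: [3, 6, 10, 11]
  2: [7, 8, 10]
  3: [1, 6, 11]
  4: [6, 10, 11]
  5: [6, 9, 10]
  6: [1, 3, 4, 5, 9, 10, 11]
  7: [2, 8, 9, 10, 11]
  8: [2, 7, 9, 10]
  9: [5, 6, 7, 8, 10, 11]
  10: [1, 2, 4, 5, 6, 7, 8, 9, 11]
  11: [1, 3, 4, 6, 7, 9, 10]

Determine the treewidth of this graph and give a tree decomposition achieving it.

Treewidth 3.
One optimal decomposition is:
Bags: B1 = {1, 6, 10, 11}  B2 = {6, 9, 10, 11}  B3 = {7, 9, 10, 11}  B4 = {4, 6, 10, 11}  B5 = {7, 8, 9, 10}  B6 = {1, 3, 6, 11}  B7 = {5, 6, 9, 10}  B8 = {2, 7, 8, 10}
Tree: B1–B2, B2–B3, B2–B4, B3–B5, B1–B6, B2–B7, B5–B8

Each bag holds 4 vertices, so the decomposition has width 3, which upper-bounds the treewidth. For the lower bound, the 4 vertices {7, 8, 9, 10} are pairwise adjacent, and any tree decomposition puts a clique entirely inside one bag — forcing width ≥ 3. Therefore the treewidth is 3.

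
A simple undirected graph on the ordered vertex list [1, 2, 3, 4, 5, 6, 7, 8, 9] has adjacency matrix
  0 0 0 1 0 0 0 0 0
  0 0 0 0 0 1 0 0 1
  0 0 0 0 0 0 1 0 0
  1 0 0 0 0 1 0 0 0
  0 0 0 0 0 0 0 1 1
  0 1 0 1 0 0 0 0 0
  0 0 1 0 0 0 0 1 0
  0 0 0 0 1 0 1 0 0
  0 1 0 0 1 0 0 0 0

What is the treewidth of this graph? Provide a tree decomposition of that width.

Every bag has size at most 2, so the width is 2 − 1 = 1 and tw(G) ≤ 1. G has an edge, so its treewidth is at least 1. Hence tw(G) = 1 exactly.

Treewidth 1.
Bags: B1 = {1, 4}  B2 = {4, 6}  B3 = {2, 6}  B4 = {2, 9}  B5 = {5, 9}  B6 = {5, 8}  B7 = {7, 8}  B8 = {3, 7}
Tree: B1–B2, B2–B3, B3–B4, B4–B5, B5–B6, B6–B7, B7–B8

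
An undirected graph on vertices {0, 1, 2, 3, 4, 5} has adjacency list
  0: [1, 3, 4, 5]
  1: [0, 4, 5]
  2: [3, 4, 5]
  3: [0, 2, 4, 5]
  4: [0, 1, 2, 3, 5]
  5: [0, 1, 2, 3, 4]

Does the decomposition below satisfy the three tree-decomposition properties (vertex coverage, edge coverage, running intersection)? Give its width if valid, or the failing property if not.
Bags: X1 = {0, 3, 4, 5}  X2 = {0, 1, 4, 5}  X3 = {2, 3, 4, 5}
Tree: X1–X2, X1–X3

Every vertex of G appears in some bag (union = {0, 1, 2, 3, 4, 5}); every edge is covered by a bag; and for each vertex v the set of bags containing v is connected in the bag tree. The decomposition is therefore valid. The largest bag has 4 vertices, so the width is 3.

Yes; width 3.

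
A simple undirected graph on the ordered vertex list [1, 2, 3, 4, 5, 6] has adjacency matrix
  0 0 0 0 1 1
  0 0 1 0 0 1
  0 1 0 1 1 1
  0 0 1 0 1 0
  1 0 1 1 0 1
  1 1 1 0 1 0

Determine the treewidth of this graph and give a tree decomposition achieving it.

The largest bag has 3 vertices, giving width 2; this decomposition certifies tw(G) ≤ 2. Conversely, {1, 5, 6} is a clique of size 3, and the vertices of any clique must share a bag in every tree decomposition; so some bag has ≥ 3 vertices and tw(G) ≥ 2. Combining the bounds, tw(G) = 2.

Treewidth 2.
Bags: B1 = {3, 5, 6}  B2 = {3, 4, 5}  B3 = {2, 3, 6}  B4 = {1, 5, 6}
Tree: B1–B2, B1–B3, B1–B4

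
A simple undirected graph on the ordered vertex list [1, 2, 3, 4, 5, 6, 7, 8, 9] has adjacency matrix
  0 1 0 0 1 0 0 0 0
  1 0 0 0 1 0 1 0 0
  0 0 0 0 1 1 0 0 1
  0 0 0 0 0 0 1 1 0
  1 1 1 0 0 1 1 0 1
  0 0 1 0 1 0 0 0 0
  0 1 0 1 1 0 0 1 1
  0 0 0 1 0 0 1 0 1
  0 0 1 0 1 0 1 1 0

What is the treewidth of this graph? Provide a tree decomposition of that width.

Treewidth 2.
One optimal decomposition is:
Bags: B1 = {2, 5, 7}  B2 = {5, 7, 9}  B3 = {3, 5, 9}  B4 = {7, 8, 9}  B5 = {1, 2, 5}  B6 = {4, 7, 8}  B7 = {3, 5, 6}
Tree: B1–B2, B2–B3, B2–B4, B1–B5, B4–B6, B3–B7

Every bag has size at most 3, so the width is 3 − 1 = 2 and tw(G) ≤ 2. For the lower bound, the 3 vertices {7, 8, 9} are pairwise adjacent, and any tree decomposition puts a clique entirely inside one bag — forcing width ≥ 2. The upper and lower bounds meet at 2, so that is the treewidth.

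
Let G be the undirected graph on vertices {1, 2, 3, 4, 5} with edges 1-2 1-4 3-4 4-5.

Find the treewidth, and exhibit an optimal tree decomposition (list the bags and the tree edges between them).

Treewidth 1.
One such decomposition:
Bags: B1 = {1, 4}  B2 = {1, 2}  B3 = {3, 4}  B4 = {4, 5}
Tree: B1–B2, B1–B3, B1–B4

The largest bag has 2 vertices, giving width 1; this decomposition certifies tw(G) ≤ 1. Any graph with an edge has treewidth ≥ 1, and G has the edge 4–1. Therefore the treewidth is 1.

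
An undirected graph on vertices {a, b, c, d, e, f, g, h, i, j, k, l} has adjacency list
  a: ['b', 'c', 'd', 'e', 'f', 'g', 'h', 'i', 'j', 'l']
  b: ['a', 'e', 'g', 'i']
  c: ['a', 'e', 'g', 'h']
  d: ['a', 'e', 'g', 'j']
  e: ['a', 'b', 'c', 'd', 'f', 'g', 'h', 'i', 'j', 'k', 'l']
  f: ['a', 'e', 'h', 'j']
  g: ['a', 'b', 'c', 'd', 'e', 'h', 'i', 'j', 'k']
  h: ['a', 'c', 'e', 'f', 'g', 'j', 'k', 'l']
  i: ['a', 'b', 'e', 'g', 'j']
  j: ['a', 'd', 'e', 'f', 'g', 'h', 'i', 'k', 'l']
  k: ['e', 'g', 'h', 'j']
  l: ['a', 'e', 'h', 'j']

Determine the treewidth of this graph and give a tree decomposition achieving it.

Treewidth 4.
One optimal decomposition is:
Bags: B1 = {a, e, g, h, j}  B2 = {a, e, g, i, j}  B3 = {e, g, h, j, k}  B4 = {a, b, e, g, i}  B5 = {a, e, f, h, j}  B6 = {a, c, e, g, h}  B7 = {a, d, e, g, j}  B8 = {a, e, h, j, l}
Tree: B1–B2, B1–B3, B2–B4, B1–B5, B1–B6, B1–B7, B1–B8

Each bag holds 5 vertices, so the decomposition has width 4, which upper-bounds the treewidth. For the lower bound, the 5 vertices {a, d, e, g, j} are pairwise adjacent, and any tree decomposition puts a clique entirely inside one bag — forcing width ≥ 4. Hence tw(G) = 4 exactly.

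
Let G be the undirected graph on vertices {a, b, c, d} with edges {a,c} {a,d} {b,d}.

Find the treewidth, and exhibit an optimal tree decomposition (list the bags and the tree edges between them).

Treewidth 1.
One such decomposition:
Bags: B1 = {a, c}  B2 = {a, d}  B3 = {b, d}
Tree: B1–B2, B2–B3

Each bag holds 2 vertices, so the decomposition has width 1, which upper-bounds the treewidth. Since G has at least one edge (e.g. c–a), it is not an edgeless graph, so tw(G) ≥ 1. The upper and lower bounds meet at 1, so that is the treewidth.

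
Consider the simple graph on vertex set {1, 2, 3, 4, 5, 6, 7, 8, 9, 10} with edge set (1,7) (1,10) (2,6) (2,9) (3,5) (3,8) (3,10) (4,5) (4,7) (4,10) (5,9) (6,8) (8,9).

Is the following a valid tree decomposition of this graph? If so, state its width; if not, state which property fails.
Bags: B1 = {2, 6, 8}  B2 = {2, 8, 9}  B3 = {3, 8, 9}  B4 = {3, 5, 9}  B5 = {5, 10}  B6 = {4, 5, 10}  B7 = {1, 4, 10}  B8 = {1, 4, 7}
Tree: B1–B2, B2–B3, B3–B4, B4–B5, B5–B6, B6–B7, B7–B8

A tree decomposition must satisfy three properties: every vertex lies in some bag; for every edge, both endpoints lie together in some bag; and for every vertex, the bags containing it form a connected subtree. Here edge (3,10) lies in no bag, so the decomposition is invalid.

No — edge (3,10) lies in no bag.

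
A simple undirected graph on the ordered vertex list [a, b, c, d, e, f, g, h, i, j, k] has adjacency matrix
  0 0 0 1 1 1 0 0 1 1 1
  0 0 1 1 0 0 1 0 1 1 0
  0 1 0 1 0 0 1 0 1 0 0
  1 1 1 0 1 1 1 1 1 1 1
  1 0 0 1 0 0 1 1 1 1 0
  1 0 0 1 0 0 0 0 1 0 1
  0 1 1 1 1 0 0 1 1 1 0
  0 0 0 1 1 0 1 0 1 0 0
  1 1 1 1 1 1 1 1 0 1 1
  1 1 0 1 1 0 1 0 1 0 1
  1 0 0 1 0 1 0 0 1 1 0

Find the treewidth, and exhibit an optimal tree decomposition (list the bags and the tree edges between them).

The largest bag has 5 vertices, giving width 4; this decomposition certifies tw(G) ≤ 4. For the lower bound, the 5 vertices {d, e, g, i, j} are pairwise adjacent, and any tree decomposition puts a clique entirely inside one bag — forcing width ≥ 4. Combining the bounds, tw(G) = 4.

Treewidth 4.
One such decomposition:
Bags: B1 = {b, d, g, i, j}  B2 = {d, e, g, i, j}  B3 = {d, e, g, h, i}  B4 = {a, d, e, i, j}  B5 = {b, c, d, g, i}  B6 = {a, d, i, j, k}  B7 = {a, d, f, i, k}
Tree: B1–B2, B2–B3, B2–B4, B1–B5, B4–B6, B6–B7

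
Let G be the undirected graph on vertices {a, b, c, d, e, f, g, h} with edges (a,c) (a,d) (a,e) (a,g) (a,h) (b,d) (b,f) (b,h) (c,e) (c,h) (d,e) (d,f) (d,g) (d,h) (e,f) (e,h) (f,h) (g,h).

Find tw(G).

A width-3 tree decomposition is:
Bags: B1 = {a, d, e, h}  B2 = {d, e, f, h}  B3 = {a, d, g, h}  B4 = {b, d, f, h}  B5 = {a, c, e, h}
Tree: B1–B2, B1–B3, B2–B4, B1–B5
The largest bag has 4 vertices, giving width 3; this decomposition certifies tw(G) ≤ 3. Conversely, {a, d, g, h} is a clique of size 4, and the vertices of any clique must share a bag in every tree decomposition; so some bag has ≥ 4 vertices and tw(G) ≥ 3. Combining the bounds, tw(G) = 3.

3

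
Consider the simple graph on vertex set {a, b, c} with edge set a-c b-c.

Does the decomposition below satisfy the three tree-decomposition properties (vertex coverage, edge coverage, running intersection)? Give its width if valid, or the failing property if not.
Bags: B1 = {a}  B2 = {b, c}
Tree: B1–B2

No — edge (c,a) lies in no bag.

A tree decomposition must satisfy three properties: every vertex lies in some bag; for every edge, both endpoints lie together in some bag; and for every vertex, the bags containing it form a connected subtree. Here edge (c,a) lies in no bag, so the decomposition is invalid.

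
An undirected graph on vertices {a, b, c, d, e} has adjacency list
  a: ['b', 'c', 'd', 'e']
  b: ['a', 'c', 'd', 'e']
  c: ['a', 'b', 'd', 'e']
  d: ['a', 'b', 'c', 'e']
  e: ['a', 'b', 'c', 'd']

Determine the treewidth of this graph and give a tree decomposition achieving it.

With just one bag of size 5, the width is 5 − 1 = 4, so tw(G) ≤ 4. For the lower bound, the 5 vertices {a, b, c, d, e} are pairwise adjacent, and any tree decomposition puts a clique entirely inside one bag — forcing width ≥ 4. Therefore the treewidth is 4.

Treewidth 4.
One such decomposition:
Bags: B1 = {a, b, c, d, e}
Tree: (single bag)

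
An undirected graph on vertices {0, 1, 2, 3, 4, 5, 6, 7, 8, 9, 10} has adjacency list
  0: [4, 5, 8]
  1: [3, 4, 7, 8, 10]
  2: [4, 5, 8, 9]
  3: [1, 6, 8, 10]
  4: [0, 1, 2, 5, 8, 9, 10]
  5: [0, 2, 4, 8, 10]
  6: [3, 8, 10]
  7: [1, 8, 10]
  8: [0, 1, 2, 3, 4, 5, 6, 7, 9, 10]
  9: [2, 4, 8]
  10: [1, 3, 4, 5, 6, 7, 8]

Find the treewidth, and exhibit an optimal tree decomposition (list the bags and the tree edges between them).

Every bag has size at most 4, so the width is 4 − 1 = 3 and tw(G) ≤ 3. For the lower bound, the 4 vertices {1, 3, 8, 10} are pairwise adjacent, and any tree decomposition puts a clique entirely inside one bag — forcing width ≥ 3. Therefore the treewidth is 3.

Treewidth 3.
One optimal decomposition is:
Bags: B1 = {1, 4, 8, 10}  B2 = {1, 7, 8, 10}  B3 = {1, 3, 8, 10}  B4 = {4, 5, 8, 10}  B5 = {0, 4, 5, 8}  B6 = {2, 4, 5, 8}  B7 = {3, 6, 8, 10}  B8 = {2, 4, 8, 9}
Tree: B1–B2, B2–B3, B1–B4, B4–B5, B5–B6, B3–B7, B6–B8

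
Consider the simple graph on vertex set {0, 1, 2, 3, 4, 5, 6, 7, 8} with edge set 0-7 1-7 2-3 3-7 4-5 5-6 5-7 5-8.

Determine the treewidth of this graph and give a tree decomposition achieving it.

Treewidth 1.
One optimal decomposition is:
Bags: B1 = {5, 7}  B2 = {4, 5}  B3 = {1, 7}  B4 = {3, 7}  B5 = {5, 6}  B6 = {5, 8}  B7 = {2, 3}  B8 = {0, 7}
Tree: B1–B2, B1–B3, B3–B4, B2–B5, B5–B6, B4–B7, B4–B8

The largest bag has 2 vertices, giving width 1; this decomposition certifies tw(G) ≤ 1. Any graph with an edge has treewidth ≥ 1, and G has the edge 5–7. The upper and lower bounds meet at 1, so that is the treewidth.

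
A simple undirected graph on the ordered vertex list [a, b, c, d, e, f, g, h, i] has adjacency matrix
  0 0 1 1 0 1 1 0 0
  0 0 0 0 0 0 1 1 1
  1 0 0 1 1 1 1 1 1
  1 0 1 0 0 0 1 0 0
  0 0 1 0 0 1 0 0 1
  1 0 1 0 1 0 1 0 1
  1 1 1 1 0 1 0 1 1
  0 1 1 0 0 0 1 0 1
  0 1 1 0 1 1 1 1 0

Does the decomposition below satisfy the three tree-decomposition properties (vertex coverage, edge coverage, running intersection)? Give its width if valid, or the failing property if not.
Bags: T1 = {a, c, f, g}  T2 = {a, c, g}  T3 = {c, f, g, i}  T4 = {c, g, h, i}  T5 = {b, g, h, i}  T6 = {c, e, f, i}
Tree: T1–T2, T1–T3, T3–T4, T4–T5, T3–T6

A tree decomposition must satisfy three properties: every vertex lies in some bag; for every edge, both endpoints lie together in some bag; and for every vertex, the bags containing it form a connected subtree. Here vertex d appears in no bag, so the decomposition is invalid.

No — vertex d appears in no bag.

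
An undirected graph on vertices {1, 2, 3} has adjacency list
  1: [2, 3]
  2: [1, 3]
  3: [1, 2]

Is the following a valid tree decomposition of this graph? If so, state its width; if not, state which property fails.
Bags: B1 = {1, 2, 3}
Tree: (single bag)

Yes; width 2.

Vertex coverage: the bags together contain {1, 2, 3}, the full vertex set. Edge coverage: each edge of G has both endpoints in at least one bag. Running intersection: for every vertex, the bags containing it form a connected subtree. All three properties hold, so this is a valid tree decomposition of width max|bag| − 1 = 2, and hence tw(G) ≤ 2.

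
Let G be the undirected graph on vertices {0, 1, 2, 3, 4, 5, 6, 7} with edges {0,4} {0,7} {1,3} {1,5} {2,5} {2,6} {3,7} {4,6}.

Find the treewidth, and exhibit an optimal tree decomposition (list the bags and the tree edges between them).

Each bag holds 3 vertices, so the decomposition has width 2, which upper-bounds the treewidth. The edges 3–1–5–2–6–4–0–7–3 form a cycle, so G is not a tree and its treewidth is at least 2. Therefore the treewidth is 2.

Treewidth 2.
One optimal decomposition is:
Bags: B1 = {1, 3, 5}  B2 = {2, 3, 5}  B3 = {2, 3, 6}  B4 = {3, 4, 6}  B5 = {0, 3, 4}  B6 = {0, 3, 7}
Tree: B1–B2, B2–B3, B3–B4, B4–B5, B5–B6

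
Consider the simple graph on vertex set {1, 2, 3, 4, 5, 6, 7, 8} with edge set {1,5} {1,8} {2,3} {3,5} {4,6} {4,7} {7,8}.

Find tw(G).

1

A width-1 tree decomposition is:
Bags: B1 = {4, 6}  B2 = {4, 7}  B3 = {7, 8}  B4 = {1, 8}  B5 = {1, 5}  B6 = {3, 5}  B7 = {2, 3}
Tree: B1–B2, B2–B3, B3–B4, B4–B5, B5–B6, B6–B7
Every bag has size at most 2, so the width is 2 − 1 = 1 and tw(G) ≤ 1. Since G has at least one edge (e.g. 6–4), it is not an edgeless graph, so tw(G) ≥ 1. Combining the bounds, tw(G) = 1.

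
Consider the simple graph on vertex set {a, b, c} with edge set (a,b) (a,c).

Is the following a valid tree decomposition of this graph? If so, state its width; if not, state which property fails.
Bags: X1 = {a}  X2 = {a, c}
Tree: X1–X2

A tree decomposition must satisfy three properties: every vertex lies in some bag; for every edge, both endpoints lie together in some bag; and for every vertex, the bags containing it form a connected subtree. Here vertex b appears in no bag, so the decomposition is invalid.

No — vertex b appears in no bag.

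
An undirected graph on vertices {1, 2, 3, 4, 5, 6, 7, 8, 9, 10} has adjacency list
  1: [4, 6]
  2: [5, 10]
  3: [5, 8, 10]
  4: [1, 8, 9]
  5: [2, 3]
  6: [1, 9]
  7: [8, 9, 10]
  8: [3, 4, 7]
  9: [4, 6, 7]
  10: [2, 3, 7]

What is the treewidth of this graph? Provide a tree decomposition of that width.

Every bag has size at most 3, so the width is 3 − 1 = 2 and tw(G) ≤ 2. The edges 2–5–3–10–2 form a cycle, so G is not a tree and its treewidth is at least 2. The upper and lower bounds meet at 2, so that is the treewidth.

Treewidth 2.
Bags: B1 = {2, 5, 10}  B2 = {3, 5, 10}  B3 = {3, 7, 10}  B4 = {3, 7, 8}  B5 = {7, 8, 9}  B6 = {4, 8, 9}  B7 = {4, 6, 9}  B8 = {1, 4, 6}
Tree: B1–B2, B2–B3, B3–B4, B4–B5, B5–B6, B6–B7, B7–B8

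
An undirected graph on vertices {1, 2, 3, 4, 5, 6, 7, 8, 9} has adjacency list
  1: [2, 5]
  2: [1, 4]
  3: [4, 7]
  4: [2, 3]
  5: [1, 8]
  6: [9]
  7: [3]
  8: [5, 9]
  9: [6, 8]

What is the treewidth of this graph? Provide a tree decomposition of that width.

Treewidth 1.
One optimal decomposition is:
Bags: B1 = {6, 9}  B2 = {8, 9}  B3 = {5, 8}  B4 = {1, 5}  B5 = {1, 2}  B6 = {2, 4}  B7 = {3, 4}  B8 = {3, 7}
Tree: B1–B2, B2–B3, B3–B4, B4–B5, B5–B6, B6–B7, B7–B8

The largest bag has 2 vertices, giving width 1; this decomposition certifies tw(G) ≤ 1. Any graph with an edge has treewidth ≥ 1, and G has the edge 6–9. The upper and lower bounds meet at 1, so that is the treewidth.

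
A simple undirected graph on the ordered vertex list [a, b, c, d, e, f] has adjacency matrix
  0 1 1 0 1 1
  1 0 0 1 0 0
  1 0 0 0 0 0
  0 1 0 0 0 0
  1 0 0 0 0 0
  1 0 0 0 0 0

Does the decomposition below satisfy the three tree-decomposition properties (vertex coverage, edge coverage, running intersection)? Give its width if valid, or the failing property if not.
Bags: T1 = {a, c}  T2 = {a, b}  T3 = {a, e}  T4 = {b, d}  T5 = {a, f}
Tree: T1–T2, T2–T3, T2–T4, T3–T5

Vertex coverage: the bags together contain {a, b, c, d, e, f}, the full vertex set. Edge coverage: each edge of G has both endpoints in at least one bag. Running intersection: for every vertex, the bags containing it form a connected subtree. All three properties hold, so this is a valid tree decomposition of width max|bag| − 1 = 1, and hence tw(G) ≤ 1.

Yes; width 1.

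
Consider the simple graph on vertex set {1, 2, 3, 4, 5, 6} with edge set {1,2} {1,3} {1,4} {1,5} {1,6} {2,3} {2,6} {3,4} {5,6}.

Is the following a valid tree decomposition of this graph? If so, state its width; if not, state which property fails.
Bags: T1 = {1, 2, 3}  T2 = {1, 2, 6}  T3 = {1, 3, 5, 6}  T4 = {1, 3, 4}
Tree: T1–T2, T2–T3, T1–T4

A tree decomposition must satisfy three properties: every vertex lies in some bag; for every edge, both endpoints lie together in some bag; and for every vertex, the bags containing it form a connected subtree. Here bags containing vertex 3 are not connected in the tree, so the decomposition is invalid.

No — bags containing vertex 3 are not connected in the tree.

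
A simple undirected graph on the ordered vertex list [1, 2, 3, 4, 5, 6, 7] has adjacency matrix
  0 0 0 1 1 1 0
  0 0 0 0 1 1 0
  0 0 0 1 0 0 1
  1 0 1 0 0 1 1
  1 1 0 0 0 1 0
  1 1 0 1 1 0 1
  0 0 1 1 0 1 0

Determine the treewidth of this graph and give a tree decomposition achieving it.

Treewidth 2.
One optimal decomposition is:
Bags: B1 = {1, 4, 6}  B2 = {4, 6, 7}  B3 = {1, 5, 6}  B4 = {2, 5, 6}  B5 = {3, 4, 7}
Tree: B1–B2, B1–B3, B3–B4, B2–B5

The largest bag has 3 vertices, giving width 2; this decomposition certifies tw(G) ≤ 2. For the lower bound, the 3 vertices {3, 4, 7} are pairwise adjacent, and any tree decomposition puts a clique entirely inside one bag — forcing width ≥ 2. Combining the bounds, tw(G) = 2.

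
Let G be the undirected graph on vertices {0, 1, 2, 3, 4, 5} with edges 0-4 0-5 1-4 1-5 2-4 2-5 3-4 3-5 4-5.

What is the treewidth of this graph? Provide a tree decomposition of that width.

Every bag has size at most 3, so the width is 3 − 1 = 2 and tw(G) ≤ 2. Conversely, {0, 4, 5} is a clique of size 3, and the vertices of any clique must share a bag in every tree decomposition; so some bag has ≥ 3 vertices and tw(G) ≥ 2. Therefore the treewidth is 2.

Treewidth 2.
Bags: B1 = {2, 4, 5}  B2 = {3, 4, 5}  B3 = {0, 4, 5}  B4 = {1, 4, 5}
Tree: B1–B2, B2–B3, B3–B4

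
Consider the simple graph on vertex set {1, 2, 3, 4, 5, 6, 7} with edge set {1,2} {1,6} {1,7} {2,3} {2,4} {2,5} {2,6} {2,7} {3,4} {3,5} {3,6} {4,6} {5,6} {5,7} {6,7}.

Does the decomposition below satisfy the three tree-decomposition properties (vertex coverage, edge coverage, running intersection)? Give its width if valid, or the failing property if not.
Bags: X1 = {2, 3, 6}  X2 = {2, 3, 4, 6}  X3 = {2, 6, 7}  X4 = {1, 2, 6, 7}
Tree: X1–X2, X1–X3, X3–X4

No — vertex 5 appears in no bag.

A tree decomposition must satisfy three properties: every vertex lies in some bag; for every edge, both endpoints lie together in some bag; and for every vertex, the bags containing it form a connected subtree. Here vertex 5 appears in no bag, so the decomposition is invalid.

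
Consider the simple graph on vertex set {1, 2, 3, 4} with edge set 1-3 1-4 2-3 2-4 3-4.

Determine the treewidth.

A width-2 tree decomposition is:
Bags: B1 = {2, 3, 4}  B2 = {1, 3, 4}
Tree: B1–B2
Each bag holds 3 vertices, so the decomposition has width 2, which upper-bounds the treewidth. For the lower bound, the 3 vertices {1, 3, 4} are pairwise adjacent, and any tree decomposition puts a clique entirely inside one bag — forcing width ≥ 2. The upper and lower bounds meet at 2, so that is the treewidth.

2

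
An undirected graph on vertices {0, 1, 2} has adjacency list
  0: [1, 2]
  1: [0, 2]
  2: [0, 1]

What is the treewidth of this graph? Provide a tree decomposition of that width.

Treewidth 2.
One optimal decomposition is:
Bags: B1 = {0, 1, 2}
Tree: (single bag)

A single bag containing all 3 vertices is trivially a valid decomposition of width 2. For the lower bound, the 3 vertices {0, 1, 2} are pairwise adjacent, and any tree decomposition puts a clique entirely inside one bag — forcing width ≥ 2. Therefore the treewidth is 2.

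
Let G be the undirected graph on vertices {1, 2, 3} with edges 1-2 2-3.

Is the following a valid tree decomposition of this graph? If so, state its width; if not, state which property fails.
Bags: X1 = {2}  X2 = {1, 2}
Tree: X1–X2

No — vertex 3 appears in no bag.

A tree decomposition must satisfy three properties: every vertex lies in some bag; for every edge, both endpoints lie together in some bag; and for every vertex, the bags containing it form a connected subtree. Here vertex 3 appears in no bag, so the decomposition is invalid.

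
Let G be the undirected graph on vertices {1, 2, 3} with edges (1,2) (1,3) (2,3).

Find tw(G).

2

A width-2 tree decomposition is:
Bags: B1 = {1, 2, 3}
Tree: (single bag)
With just one bag of size 3, the width is 3 − 1 = 2, so tw(G) ≤ 2. On the other hand G contains the 3-clique {1, 2, 3}. A clique must lie in a single bag of any decomposition, so no decomposition can have width below 2. Hence tw(G) = 2 exactly.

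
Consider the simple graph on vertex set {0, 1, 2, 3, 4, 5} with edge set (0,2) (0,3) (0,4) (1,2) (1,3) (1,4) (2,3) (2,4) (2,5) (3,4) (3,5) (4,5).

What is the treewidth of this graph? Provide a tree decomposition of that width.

Treewidth 3.
Bags: B1 = {0, 2, 3, 4}  B2 = {2, 3, 4, 5}  B3 = {1, 2, 3, 4}
Tree: B1–B2, B2–B3

The largest bag has 4 vertices, giving width 3; this decomposition certifies tw(G) ≤ 3. For the lower bound, the 4 vertices {0, 2, 3, 4} are pairwise adjacent, and any tree decomposition puts a clique entirely inside one bag — forcing width ≥ 3. Hence tw(G) = 3 exactly.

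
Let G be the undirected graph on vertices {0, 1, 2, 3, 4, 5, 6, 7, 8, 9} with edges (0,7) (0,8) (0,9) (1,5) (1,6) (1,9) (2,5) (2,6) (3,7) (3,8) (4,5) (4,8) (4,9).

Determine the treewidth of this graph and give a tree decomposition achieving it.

Treewidth 2.
One optimal decomposition is:
Bags: B1 = {3, 7, 8}  B2 = {0, 7, 8}  B3 = {0, 4, 8}  B4 = {0, 4, 9}  B5 = {4, 5, 9}  B6 = {1, 5, 9}  B7 = {1, 2, 5}  B8 = {1, 2, 6}
Tree: B1–B2, B2–B3, B3–B4, B4–B5, B5–B6, B6–B7, B7–B8

The largest bag has 3 vertices, giving width 2; this decomposition certifies tw(G) ≤ 2. The edges 3–7–0–8–3 form a cycle, so G is not a tree and its treewidth is at least 2. The upper and lower bounds meet at 2, so that is the treewidth.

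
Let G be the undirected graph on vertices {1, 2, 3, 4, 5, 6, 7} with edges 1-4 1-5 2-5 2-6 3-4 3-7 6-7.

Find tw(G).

2

A width-2 tree decomposition is:
Bags: B1 = {2, 6, 7}  B2 = {2, 3, 7}  B3 = {2, 3, 4}  B4 = {1, 2, 4}  B5 = {1, 2, 5}
Tree: B1–B2, B2–B3, B3–B4, B4–B5
Every bag has size at most 3, so the width is 3 − 1 = 2 and tw(G) ≤ 2. For the lower bound, G contains the cycle 2–6–7–3–4–1–5–2, so G is not a forest; only forests have treewidth ≤ 1, hence tw(G) ≥ 2. Combining the bounds, tw(G) = 2.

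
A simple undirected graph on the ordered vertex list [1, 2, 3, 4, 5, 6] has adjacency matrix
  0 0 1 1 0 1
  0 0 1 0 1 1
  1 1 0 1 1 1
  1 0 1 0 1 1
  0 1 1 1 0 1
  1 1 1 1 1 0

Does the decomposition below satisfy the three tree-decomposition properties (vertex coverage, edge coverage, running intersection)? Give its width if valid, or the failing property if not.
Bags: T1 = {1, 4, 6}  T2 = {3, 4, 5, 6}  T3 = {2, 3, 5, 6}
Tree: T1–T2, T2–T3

A tree decomposition must satisfy three properties: every vertex lies in some bag; for every edge, both endpoints lie together in some bag; and for every vertex, the bags containing it form a connected subtree. Here edge (3,1) lies in no bag, so the decomposition is invalid.

No — edge (3,1) lies in no bag.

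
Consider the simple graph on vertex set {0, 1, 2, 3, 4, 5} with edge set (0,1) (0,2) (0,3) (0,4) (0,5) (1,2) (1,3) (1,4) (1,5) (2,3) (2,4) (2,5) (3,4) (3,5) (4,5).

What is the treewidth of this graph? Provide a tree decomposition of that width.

A single bag containing all 6 vertices is trivially a valid decomposition of width 5. On the other hand G contains the 6-clique {0, 1, 2, 3, 4, 5}. A clique must lie in a single bag of any decomposition, so no decomposition can have width below 5. Hence tw(G) = 5 exactly.

Treewidth 5.
One optimal decomposition is:
Bags: B1 = {0, 1, 2, 3, 4, 5}
Tree: (single bag)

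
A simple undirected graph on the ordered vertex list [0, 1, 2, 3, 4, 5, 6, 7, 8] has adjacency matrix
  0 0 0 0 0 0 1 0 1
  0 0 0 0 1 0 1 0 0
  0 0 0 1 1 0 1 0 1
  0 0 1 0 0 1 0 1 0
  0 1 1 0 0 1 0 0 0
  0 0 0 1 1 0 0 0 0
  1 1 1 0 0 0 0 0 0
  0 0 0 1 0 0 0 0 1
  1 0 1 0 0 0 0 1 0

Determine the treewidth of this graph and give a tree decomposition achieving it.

Treewidth 3.
One optimal decomposition is:
Bags: B1 = {1, 4, 5, 6}  B2 = {2, 4, 5, 6}  B3 = {2, 3, 5, 6}  B4 = {0, 2, 3, 6}  B5 = {0, 2, 3, 8}  B6 = {0, 3, 7, 8}
Tree: B1–B2, B2–B3, B3–B4, B4–B5, B5–B6

Every bag has size at most 4, so the width is 4 − 1 = 3 and tw(G) ≤ 3. For the lower bound: the 4 vertex sets {1,4,5}, {6}, {2}, {0,3,7,8} are disjoint, each induces a connected subgraph, and every pair is joined by at least one edge of G. Contracting each set to a single vertex therefore yields K_{4} as a minor, and since treewidth is minor-monotone, tw(G) ≥ tw(K_{4}) = 3. Therefore the treewidth is 3.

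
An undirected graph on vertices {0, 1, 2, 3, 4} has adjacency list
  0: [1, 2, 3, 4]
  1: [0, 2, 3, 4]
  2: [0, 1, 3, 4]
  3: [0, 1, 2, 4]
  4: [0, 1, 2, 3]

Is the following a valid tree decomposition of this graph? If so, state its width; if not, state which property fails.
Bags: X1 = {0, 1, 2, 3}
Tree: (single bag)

No — vertex 4 appears in no bag.

A tree decomposition must satisfy three properties: every vertex lies in some bag; for every edge, both endpoints lie together in some bag; and for every vertex, the bags containing it form a connected subtree. Here vertex 4 appears in no bag, so the decomposition is invalid.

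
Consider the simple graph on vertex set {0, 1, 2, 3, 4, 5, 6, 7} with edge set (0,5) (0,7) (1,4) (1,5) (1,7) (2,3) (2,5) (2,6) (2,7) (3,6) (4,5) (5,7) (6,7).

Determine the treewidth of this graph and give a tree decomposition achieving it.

Each bag holds 3 vertices, so the decomposition has width 2, which upper-bounds the treewidth. Conversely, {2, 3, 6} is a clique of size 3, and the vertices of any clique must share a bag in every tree decomposition; so some bag has ≥ 3 vertices and tw(G) ≥ 2. The upper and lower bounds meet at 2, so that is the treewidth.

Treewidth 2.
One optimal decomposition is:
Bags: B1 = {1, 5, 7}  B2 = {2, 5, 7}  B3 = {1, 4, 5}  B4 = {2, 6, 7}  B5 = {0, 5, 7}  B6 = {2, 3, 6}
Tree: B1–B2, B1–B3, B2–B4, B2–B5, B4–B6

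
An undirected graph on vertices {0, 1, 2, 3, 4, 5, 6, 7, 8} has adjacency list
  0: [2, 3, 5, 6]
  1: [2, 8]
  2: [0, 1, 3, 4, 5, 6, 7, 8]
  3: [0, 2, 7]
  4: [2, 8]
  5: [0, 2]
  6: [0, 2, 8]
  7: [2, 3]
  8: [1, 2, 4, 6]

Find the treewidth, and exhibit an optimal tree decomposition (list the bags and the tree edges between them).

Every bag has size at most 3, so the width is 3 − 1 = 2 and tw(G) ≤ 2. On the other hand G contains the 3-clique {0, 2, 3}. A clique must lie in a single bag of any decomposition, so no decomposition can have width below 2. Hence tw(G) = 2 exactly.

Treewidth 2.
One optimal decomposition is:
Bags: B1 = {0, 2, 6}  B2 = {2, 6, 8}  B3 = {1, 2, 8}  B4 = {0, 2, 3}  B5 = {2, 3, 7}  B6 = {2, 4, 8}  B7 = {0, 2, 5}
Tree: B1–B2, B2–B3, B1–B4, B4–B5, B3–B6, B1–B7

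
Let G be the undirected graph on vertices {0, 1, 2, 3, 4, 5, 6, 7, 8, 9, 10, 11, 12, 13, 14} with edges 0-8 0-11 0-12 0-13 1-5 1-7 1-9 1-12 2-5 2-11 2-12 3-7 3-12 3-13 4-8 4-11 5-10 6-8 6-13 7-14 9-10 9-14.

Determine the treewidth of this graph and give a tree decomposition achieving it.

Treewidth 3.
One such decomposition:
Bags: B1 = {7, 9, 10, 14}  B2 = {1, 7, 9, 10}  B3 = {1, 5, 7, 10}  B4 = {1, 3, 5, 7}  B5 = {1, 3, 5, 12}  B6 = {2, 3, 5, 12}  B7 = {2, 3, 12, 13}  B8 = {0, 2, 12, 13}  B9 = {0, 2, 11, 13}  B10 = {0, 6, 11, 13}  B11 = {0, 6, 8, 11}  B12 = {4, 6, 8, 11}
Tree: B1–B2, B2–B3, B3–B4, B4–B5, B5–B6, B6–B7, B7–B8, B8–B9, B9–B10, B10–B11, B11–B12

Every bag has size at most 4, so the width is 4 − 1 = 3 and tw(G) ≤ 3. For the lower bound: the 4 vertex sets {9,10,14}, {7}, {1}, {2,3,5,12} are disjoint, each induces a connected subgraph, and every pair is joined by at least one edge of G. Contracting each set to a single vertex therefore yields K_{4} as a minor, and since treewidth is minor-monotone, tw(G) ≥ tw(K_{4}) = 3. Combining the bounds, tw(G) = 3.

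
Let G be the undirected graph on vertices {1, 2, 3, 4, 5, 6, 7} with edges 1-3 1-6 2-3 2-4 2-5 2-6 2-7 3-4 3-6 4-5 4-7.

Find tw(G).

2

A width-2 tree decomposition is:
Bags: B1 = {2, 4, 5}  B2 = {2, 3, 4}  B3 = {2, 3, 6}  B4 = {1, 3, 6}  B5 = {2, 4, 7}
Tree: B1–B2, B2–B3, B3–B4, B2–B5
The largest bag has 3 vertices, giving width 2; this decomposition certifies tw(G) ≤ 2. For the lower bound, the 3 vertices {1, 3, 6} are pairwise adjacent, and any tree decomposition puts a clique entirely inside one bag — forcing width ≥ 2. Hence tw(G) = 2 exactly.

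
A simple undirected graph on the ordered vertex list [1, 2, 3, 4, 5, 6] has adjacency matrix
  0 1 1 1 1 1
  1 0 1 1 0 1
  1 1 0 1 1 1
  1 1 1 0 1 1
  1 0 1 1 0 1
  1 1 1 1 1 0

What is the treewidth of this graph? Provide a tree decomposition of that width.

Each bag holds 5 vertices, so the decomposition has width 4, which upper-bounds the treewidth. For the lower bound, the 5 vertices {1, 2, 3, 4, 6} are pairwise adjacent, and any tree decomposition puts a clique entirely inside one bag — forcing width ≥ 4. Combining the bounds, tw(G) = 4.

Treewidth 4.
One such decomposition:
Bags: B1 = {1, 2, 3, 4, 6}  B2 = {1, 3, 4, 5, 6}
Tree: B1–B2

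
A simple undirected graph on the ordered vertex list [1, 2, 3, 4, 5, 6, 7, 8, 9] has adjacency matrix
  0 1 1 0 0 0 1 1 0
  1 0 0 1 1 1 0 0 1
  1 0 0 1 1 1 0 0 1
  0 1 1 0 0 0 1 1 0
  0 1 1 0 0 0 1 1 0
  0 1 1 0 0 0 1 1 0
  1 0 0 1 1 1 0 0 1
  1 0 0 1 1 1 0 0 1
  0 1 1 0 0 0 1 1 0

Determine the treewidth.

4

A width-4 tree decomposition is:
Bags: B1 = {2, 3, 6, 7, 8}  B2 = {2, 3, 5, 7, 8}  B3 = {2, 3, 7, 8, 9}  B4 = {2, 3, 4, 7, 8}  B5 = {1, 2, 3, 7, 8}
Tree: B1–B2, B2–B3, B3–B4, B4–B5
Each bag holds 5 vertices, so the decomposition has width 4, which upper-bounds the treewidth. For the lower bound: the 5 vertex sets {3,6}, {2,5}, {7,9}, {8}, {4} are disjoint, each induces a connected subgraph, and every pair is joined by at least one edge of G. Contracting each set to a single vertex therefore yields K_{5} as a minor, and since treewidth is minor-monotone, tw(G) ≥ tw(K_{5}) = 4. Therefore the treewidth is 4.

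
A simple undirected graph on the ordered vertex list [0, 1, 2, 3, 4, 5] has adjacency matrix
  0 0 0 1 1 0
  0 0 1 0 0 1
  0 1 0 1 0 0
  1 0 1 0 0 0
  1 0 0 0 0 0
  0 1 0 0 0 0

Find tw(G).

A width-1 tree decomposition is:
Bags: B1 = {1, 5}  B2 = {1, 2}  B3 = {2, 3}  B4 = {0, 3}  B5 = {0, 4}
Tree: B1–B2, B2–B3, B3–B4, B4–B5
Each bag holds 2 vertices, so the decomposition has width 1, which upper-bounds the treewidth. G has an edge, so its treewidth is at least 1. Combining the bounds, tw(G) = 1.

1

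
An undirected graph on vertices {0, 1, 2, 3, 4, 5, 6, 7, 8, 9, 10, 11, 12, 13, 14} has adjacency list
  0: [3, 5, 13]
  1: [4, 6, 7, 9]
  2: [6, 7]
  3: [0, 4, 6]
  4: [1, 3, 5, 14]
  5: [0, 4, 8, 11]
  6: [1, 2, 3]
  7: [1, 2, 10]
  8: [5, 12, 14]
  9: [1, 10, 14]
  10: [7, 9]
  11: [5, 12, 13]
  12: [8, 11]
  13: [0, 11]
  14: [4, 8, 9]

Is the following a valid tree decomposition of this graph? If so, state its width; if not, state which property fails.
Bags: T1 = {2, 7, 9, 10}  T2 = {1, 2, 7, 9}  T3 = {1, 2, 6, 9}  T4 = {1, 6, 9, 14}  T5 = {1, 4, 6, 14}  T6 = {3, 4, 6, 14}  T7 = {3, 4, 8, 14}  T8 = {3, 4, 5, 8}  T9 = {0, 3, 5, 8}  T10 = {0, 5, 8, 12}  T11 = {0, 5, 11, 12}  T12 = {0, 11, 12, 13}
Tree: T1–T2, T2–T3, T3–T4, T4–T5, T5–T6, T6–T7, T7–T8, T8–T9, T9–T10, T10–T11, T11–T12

Vertex coverage: the bags together contain {0, 1, 2, 3, 4, 5, 6, 7, 8, 9, 10, 11, 12, 13, 14}, the full vertex set. Edge coverage: each edge of G has both endpoints in at least one bag. Running intersection: for every vertex, the bags containing it form a connected subtree. All three properties hold, so this is a valid tree decomposition of width max|bag| − 1 = 3, and hence tw(G) ≤ 3.

Yes; width 3.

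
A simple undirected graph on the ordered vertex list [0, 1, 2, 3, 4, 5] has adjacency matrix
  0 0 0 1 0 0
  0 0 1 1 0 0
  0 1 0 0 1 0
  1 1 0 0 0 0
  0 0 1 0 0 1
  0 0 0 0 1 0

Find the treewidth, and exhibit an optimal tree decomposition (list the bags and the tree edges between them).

Treewidth 1.
One optimal decomposition is:
Bags: B1 = {1, 3}  B2 = {0, 3}  B3 = {1, 2}  B4 = {2, 4}  B5 = {4, 5}
Tree: B1–B2, B1–B3, B3–B4, B4–B5

Each bag holds 2 vertices, so the decomposition has width 1, which upper-bounds the treewidth. Since G has at least one edge (e.g. 1–3), it is not an edgeless graph, so tw(G) ≥ 1. Combining the bounds, tw(G) = 1.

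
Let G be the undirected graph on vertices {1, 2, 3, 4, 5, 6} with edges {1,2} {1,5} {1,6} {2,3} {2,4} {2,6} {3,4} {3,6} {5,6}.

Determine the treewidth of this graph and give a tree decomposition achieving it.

Each bag holds 3 vertices, so the decomposition has width 2, which upper-bounds the treewidth. On the other hand G contains the 3-clique {1, 2, 6}. A clique must lie in a single bag of any decomposition, so no decomposition can have width below 2. The upper and lower bounds meet at 2, so that is the treewidth.

Treewidth 2.
Bags: B1 = {2, 3, 6}  B2 = {1, 2, 6}  B3 = {1, 5, 6}  B4 = {2, 3, 4}
Tree: B1–B2, B2–B3, B1–B4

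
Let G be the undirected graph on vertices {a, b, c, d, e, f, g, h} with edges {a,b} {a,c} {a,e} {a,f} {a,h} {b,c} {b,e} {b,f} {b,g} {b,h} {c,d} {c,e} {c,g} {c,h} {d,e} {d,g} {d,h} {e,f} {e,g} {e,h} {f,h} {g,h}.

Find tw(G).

4

A width-4 tree decomposition is:
Bags: B1 = {c, d, e, g, h}  B2 = {b, c, e, g, h}  B3 = {a, b, c, e, h}  B4 = {a, b, e, f, h}
Tree: B1–B2, B2–B3, B3–B4
Each bag holds 5 vertices, so the decomposition has width 4, which upper-bounds the treewidth. On the other hand G contains the 5-clique {c, d, e, g, h}. A clique must lie in a single bag of any decomposition, so no decomposition can have width below 4. Therefore the treewidth is 4.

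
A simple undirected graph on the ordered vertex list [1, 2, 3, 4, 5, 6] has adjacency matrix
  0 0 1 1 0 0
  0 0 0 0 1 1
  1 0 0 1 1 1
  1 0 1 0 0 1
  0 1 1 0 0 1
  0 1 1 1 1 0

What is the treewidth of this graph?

A width-2 tree decomposition is:
Bags: B1 = {3, 4, 6}  B2 = {1, 3, 4}  B3 = {3, 5, 6}  B4 = {2, 5, 6}
Tree: B1–B2, B1–B3, B3–B4
Each bag holds 3 vertices, so the decomposition has width 2, which upper-bounds the treewidth. For the lower bound, the 3 vertices {2, 5, 6} are pairwise adjacent, and any tree decomposition puts a clique entirely inside one bag — forcing width ≥ 2. Combining the bounds, tw(G) = 2.

2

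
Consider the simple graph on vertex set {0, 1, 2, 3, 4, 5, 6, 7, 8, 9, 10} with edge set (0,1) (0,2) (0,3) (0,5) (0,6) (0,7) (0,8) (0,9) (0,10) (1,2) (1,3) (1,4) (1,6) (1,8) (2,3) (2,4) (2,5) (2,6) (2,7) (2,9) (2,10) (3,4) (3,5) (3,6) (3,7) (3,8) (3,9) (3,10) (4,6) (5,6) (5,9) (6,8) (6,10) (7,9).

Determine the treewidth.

4

A width-4 tree decomposition is:
Bags: B1 = {0, 1, 2, 3, 6}  B2 = {0, 2, 3, 5, 6}  B3 = {0, 1, 3, 6, 8}  B4 = {0, 2, 3, 5, 9}  B5 = {1, 2, 3, 4, 6}  B6 = {0, 2, 3, 7, 9}  B7 = {0, 2, 3, 6, 10}
Tree: B1–B2, B1–B3, B2–B4, B1–B5, B4–B6, B1–B7
Each bag holds 5 vertices, so the decomposition has width 4, which upper-bounds the treewidth. For the lower bound, the 5 vertices {0, 1, 3, 6, 8} are pairwise adjacent, and any tree decomposition puts a clique entirely inside one bag — forcing width ≥ 4. The upper and lower bounds meet at 4, so that is the treewidth.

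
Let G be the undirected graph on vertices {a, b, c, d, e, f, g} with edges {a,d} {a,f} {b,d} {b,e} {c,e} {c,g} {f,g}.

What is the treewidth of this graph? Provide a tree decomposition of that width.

Treewidth 2.
One optimal decomposition is:
Bags: B1 = {a, b, d}  B2 = {a, b, e}  B3 = {a, c, e}  B4 = {a, c, g}  B5 = {a, f, g}
Tree: B1–B2, B2–B3, B3–B4, B4–B5

The largest bag has 3 vertices, giving width 2; this decomposition certifies tw(G) ≤ 2. Since a–d–b–e–c–g–f–a is a cycle in G, G is not acyclic. Forests are exactly the graphs of treewidth ≤ 1, so tw(G) ≥ 2. Combining the bounds, tw(G) = 2.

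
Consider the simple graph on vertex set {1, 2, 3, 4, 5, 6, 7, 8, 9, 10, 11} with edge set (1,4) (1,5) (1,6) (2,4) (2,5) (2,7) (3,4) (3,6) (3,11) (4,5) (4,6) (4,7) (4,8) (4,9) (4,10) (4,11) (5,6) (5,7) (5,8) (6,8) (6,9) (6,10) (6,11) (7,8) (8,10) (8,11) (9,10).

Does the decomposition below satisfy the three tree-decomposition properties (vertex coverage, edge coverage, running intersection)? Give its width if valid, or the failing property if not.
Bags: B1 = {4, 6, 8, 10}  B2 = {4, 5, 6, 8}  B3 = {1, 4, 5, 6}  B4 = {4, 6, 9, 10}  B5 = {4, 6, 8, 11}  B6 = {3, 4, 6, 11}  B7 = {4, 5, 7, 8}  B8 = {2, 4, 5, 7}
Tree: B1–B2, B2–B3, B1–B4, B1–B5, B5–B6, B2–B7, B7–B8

Vertex coverage: the bags together contain {1, 2, 3, 4, 5, 6, 7, 8, 9, 10, 11}, the full vertex set. Edge coverage: each edge of G has both endpoints in at least one bag. Running intersection: for every vertex, the bags containing it form a connected subtree. All three properties hold, so this is a valid tree decomposition of width max|bag| − 1 = 3, and hence tw(G) ≤ 3.

Yes; width 3.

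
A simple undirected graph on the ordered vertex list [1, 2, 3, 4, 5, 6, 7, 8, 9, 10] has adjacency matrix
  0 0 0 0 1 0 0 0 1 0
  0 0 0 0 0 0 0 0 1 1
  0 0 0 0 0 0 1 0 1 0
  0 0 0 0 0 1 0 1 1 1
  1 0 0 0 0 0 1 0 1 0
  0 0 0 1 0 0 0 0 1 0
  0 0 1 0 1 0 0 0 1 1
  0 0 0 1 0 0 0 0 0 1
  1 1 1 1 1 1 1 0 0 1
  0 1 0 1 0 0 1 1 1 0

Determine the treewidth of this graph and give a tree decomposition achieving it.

Every bag has size at most 3, so the width is 3 − 1 = 2 and tw(G) ≤ 2. On the other hand G contains the 3-clique {4, 8, 10}. A clique must lie in a single bag of any decomposition, so no decomposition can have width below 2. Therefore the treewidth is 2.

Treewidth 2.
One such decomposition:
Bags: B1 = {7, 9, 10}  B2 = {3, 7, 9}  B3 = {4, 9, 10}  B4 = {5, 7, 9}  B5 = {1, 5, 9}  B6 = {4, 6, 9}  B7 = {2, 9, 10}  B8 = {4, 8, 10}
Tree: B1–B2, B1–B3, B2–B4, B4–B5, B3–B6, B3–B7, B3–B8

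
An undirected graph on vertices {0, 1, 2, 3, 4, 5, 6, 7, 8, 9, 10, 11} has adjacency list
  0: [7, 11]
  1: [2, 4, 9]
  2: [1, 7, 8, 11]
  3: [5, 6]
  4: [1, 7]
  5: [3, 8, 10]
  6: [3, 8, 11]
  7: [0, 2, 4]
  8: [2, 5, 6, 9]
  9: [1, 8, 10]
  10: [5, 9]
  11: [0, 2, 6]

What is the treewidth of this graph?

3

A width-3 tree decomposition is:
Bags: B1 = {0, 1, 4, 7}  B2 = {0, 1, 2, 7}  B3 = {0, 1, 2, 11}  B4 = {1, 2, 9, 11}  B5 = {2, 8, 9, 11}  B6 = {6, 8, 9, 11}  B7 = {6, 8, 9, 10}  B8 = {5, 6, 8, 10}  B9 = {3, 5, 6, 10}
Tree: B1–B2, B2–B3, B3–B4, B4–B5, B5–B6, B6–B7, B7–B8, B8–B9
The largest bag has 4 vertices, giving width 3; this decomposition certifies tw(G) ≤ 3. For the lower bound: the 4 vertex sets {0,4,7}, {1}, {2}, {6,8,9,11} are disjoint, each induces a connected subgraph, and every pair is joined by at least one edge of G. Contracting each set to a single vertex therefore yields K_{4} as a minor, and since treewidth is minor-monotone, tw(G) ≥ tw(K_{4}) = 3. The upper and lower bounds meet at 3, so that is the treewidth.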